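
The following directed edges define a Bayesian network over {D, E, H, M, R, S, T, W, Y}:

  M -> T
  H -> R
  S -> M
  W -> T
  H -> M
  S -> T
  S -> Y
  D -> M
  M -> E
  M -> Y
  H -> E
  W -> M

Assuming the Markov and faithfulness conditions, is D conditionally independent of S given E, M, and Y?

No

4 paths connect D and S; each must be blocked for d-separation to hold:
Path 1: D → M → Y ← S
  M is a chain here and M is conditioned on, so the path is blocked at M.
Path 2: D → M ← S
  M is a collider and M is conditioned on, which opens it — no node blocks this path, so it is active.
Path 3: D → M ← W → T ← S
  T is a collider here and neither T nor any of its descendants is conditioned on, so the collider stays closed — the path is blocked at T.
Path 4: D → M → T ← S
  M is a chain here and M is conditioned on, so the path is blocked at M.
At least one path is unblocked, so d-separation fails.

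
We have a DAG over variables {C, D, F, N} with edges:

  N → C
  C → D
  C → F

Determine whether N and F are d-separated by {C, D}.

Yes — N and F are d-separated given {C, D}.

Only one path connects N and F:
Path 1: N → C → F
  C is a chain here and C is conditioned on, so the path is blocked at C.
Since every path is blocked, d-separation holds.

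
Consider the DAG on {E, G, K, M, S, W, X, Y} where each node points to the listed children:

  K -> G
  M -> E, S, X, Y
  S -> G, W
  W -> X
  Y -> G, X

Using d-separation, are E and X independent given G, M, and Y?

There are 5 undirected paths between E and X; checking each against the conditioning set {G, M, Y}:
Path 1: E ← M → S → G ← Y → X
  M is a fork here and M is conditioned on, so the path is blocked at M.
Path 2: E ← M → S → W → X
  M is a fork here and M is conditioned on, so the path is blocked at M.
Path 3: E ← M → Y → G ← S → W → X
  M is a fork here and M is conditioned on, so the path is blocked at M.
Path 4: E ← M → Y → X
  M is a fork here and M is conditioned on, so the path is blocked at M.
Path 5: E ← M → X
  M is a fork here and M is conditioned on, so the path is blocked at M.
Since every path is blocked, d-separation holds.

Yes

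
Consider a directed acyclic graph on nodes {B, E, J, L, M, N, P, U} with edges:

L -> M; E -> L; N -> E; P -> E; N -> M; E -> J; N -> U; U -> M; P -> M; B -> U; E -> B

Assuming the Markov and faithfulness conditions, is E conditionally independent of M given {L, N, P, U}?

Enumerating the 6 paths from E to M and testing each for blocking by {L, N, P, U}:
Path 1: E ← N → M
  N is a fork here and N is conditioned on, so the path is blocked at N.
Path 2: E ← N → U → M
  N is a fork here and N is conditioned on, so the path is blocked at N.
Path 3: E ← P → M
  P is a fork here and P is conditioned on, so the path is blocked at P.
Path 4: E → L → M
  L is a chain here and L is conditioned on, so the path is blocked at L.
Path 5: E → B → U → M
  U is a chain here and U is conditioned on, so the path is blocked at U.
Path 6: E → B → U ← N → M
  N is a fork here and N is conditioned on, so the path is blocked at N.
Every path is blocked, so E and M are d-separated given {L, N, P, U}.

Yes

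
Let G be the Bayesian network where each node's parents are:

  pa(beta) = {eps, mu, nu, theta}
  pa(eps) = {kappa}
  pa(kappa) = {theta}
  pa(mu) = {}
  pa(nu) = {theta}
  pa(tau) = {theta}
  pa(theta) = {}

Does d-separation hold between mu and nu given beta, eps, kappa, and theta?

No

We examine all 3 paths between mu and nu:
Path 1: mu → beta ← eps ← kappa ← theta → nu
  eps is a chain here and eps is conditioned on, so the path is blocked at eps.
Path 2: mu → beta ← nu
  beta is a collider and beta is conditioned on, which opens it — no node blocks this path, so it is active.
Path 3: mu → beta ← theta → nu
  theta is a fork here and theta is conditioned on, so the path is blocked at theta.
Since the path mu → beta ← nu is active, mu and nu are not d-separated given {beta, eps, kappa, theta}.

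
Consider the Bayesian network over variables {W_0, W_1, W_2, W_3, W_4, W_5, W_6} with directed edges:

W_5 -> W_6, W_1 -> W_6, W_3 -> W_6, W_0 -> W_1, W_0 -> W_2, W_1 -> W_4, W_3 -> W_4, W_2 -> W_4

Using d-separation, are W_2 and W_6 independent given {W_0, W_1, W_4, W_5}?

No

We examine all 4 paths between W_2 and W_6:
  1. W_2 ← W_0 → W_1 → W_6 — W_0:fork[blocks]; W_1:chain[blocks] ⇒ blocked
  2. W_2 ← W_0 → W_1 → W_4 ← W_3 → W_6 — W_0:fork[blocks]; W_1:chain[blocks]; W_4:collider[open]; W_3:fork[open] ⇒ blocked
  3. W_2 → W_4 ← W_1 → W_6 — W_4:collider[open]; W_1:fork[blocks] ⇒ blocked
  4. W_2 → W_4 ← W_3 → W_6 — W_4:collider[open]; W_3:fork[open] ⇒ active
Because an active path exists, W_2 and W_6 are not d-separated.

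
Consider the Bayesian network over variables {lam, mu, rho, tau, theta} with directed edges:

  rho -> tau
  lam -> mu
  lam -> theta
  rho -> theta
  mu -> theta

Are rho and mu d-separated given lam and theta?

Enumerating the 2 paths from rho to mu and testing each for blocking by {lam, theta}:
Path 1: rho → theta ← mu
  theta is a collider and theta is conditioned on, which opens it — no node blocks this path, so it is active.
Path 2: rho → theta ← lam → mu
  lam is a fork here and lam is conditioned on, so the path is blocked at lam.
Since the path rho → theta ← mu is active, rho and mu are not d-separated given {lam, theta}.

No — rho and mu are not d-separated given {lam, theta}.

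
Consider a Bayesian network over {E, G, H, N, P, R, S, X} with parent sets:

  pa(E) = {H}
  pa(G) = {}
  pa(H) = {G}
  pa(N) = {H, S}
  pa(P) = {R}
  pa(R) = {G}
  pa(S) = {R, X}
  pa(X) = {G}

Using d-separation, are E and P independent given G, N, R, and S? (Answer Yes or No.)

Yes — E and P are d-separated given {G, N, R, S}.

There are 4 undirected paths between E and P; checking each against the conditioning set {G, N, R, S}:
Path 1: E ← H ← G → X → S ← R → P
  G is a fork here and G is conditioned on, so the path is blocked at G.
Path 2: E ← H ← G → R → P
  G is a fork here and G is conditioned on, so the path is blocked at G.
Path 3: E ← H → N ← S ← X ← G → R → P
  S is a chain here and S is conditioned on, so the path is blocked at S.
Path 4: E ← H → N ← S ← R → P
  S is a chain here and S is conditioned on, so the path is blocked at S.
Every path is blocked, so E and P are d-separated given {G, N, R, S}.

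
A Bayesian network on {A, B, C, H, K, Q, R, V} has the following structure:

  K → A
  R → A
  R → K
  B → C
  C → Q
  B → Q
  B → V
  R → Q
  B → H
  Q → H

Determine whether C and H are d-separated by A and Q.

No

We examine all 4 paths between C and H:
  1. C ← B → H — B:fork[open] ⇒ active
  2. C ← B → Q → H — B:fork[open]; Q:chain[blocks] ⇒ blocked
  3. C → Q → H — Q:chain[blocks] ⇒ blocked
  4. C → Q ← B → H — Q:collider[open]; B:fork[open] ⇒ active
Since the path C ← B → H is active, C and H are not d-separated given {A, Q}.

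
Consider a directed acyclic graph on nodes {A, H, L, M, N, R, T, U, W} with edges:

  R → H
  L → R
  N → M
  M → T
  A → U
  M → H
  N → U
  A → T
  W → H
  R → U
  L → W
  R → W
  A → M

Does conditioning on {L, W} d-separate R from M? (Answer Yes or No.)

We examine all 6 paths between R and M:
Path 1: R ← L → W → H ← M
  L is a fork here and L is conditioned on, so the path is blocked at L.
Path 2: R → U ← N → M
  U is a collider here and neither U nor any of its descendants is conditioned on, so the collider stays closed — the path is blocked at U.
Path 3: R → U ← A → T ← M
  U is a collider here and neither U nor any of its descendants is conditioned on, so the collider stays closed — the path is blocked at U.
Path 4: R → U ← A → M
  U is a collider here and neither U nor any of its descendants is conditioned on, so the collider stays closed — the path is blocked at U.
Path 5: R → W → H ← M
  W is a chain here and W is conditioned on, so the path is blocked at W.
Path 6: R → H ← M
  H is a collider here and neither H nor any of its descendants is conditioned on, so the collider stays closed — the path is blocked at H.
Since every path is blocked, d-separation holds.

Yes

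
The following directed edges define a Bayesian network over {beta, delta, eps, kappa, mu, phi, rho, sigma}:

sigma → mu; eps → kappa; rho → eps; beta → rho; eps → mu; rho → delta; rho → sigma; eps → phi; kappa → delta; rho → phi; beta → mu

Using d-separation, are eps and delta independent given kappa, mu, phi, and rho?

Enumerating the 5 paths from eps to delta and testing each for blocking by {kappa, mu, phi, rho}:
  1. eps → kappa → delta — kappa:chain[blocks] ⇒ blocked
  2. eps ← rho → delta — rho:fork[blocks] ⇒ blocked
  3. eps → phi ← rho → delta — phi:collider[open]; rho:fork[blocks] ⇒ blocked
  4. eps → mu ← beta → rho → delta — mu:collider[open]; beta:fork[open]; rho:chain[blocks] ⇒ blocked
  5. eps → mu ← sigma ← rho → delta — mu:collider[open]; sigma:chain[open]; rho:fork[blocks] ⇒ blocked
Since every path is blocked, d-separation holds.

Yes — eps and delta are d-separated given {kappa, mu, phi, rho}.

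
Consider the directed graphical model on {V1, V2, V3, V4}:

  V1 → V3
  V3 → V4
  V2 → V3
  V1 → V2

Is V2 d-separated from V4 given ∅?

No

Enumerating the 2 paths from V2 to V4 and testing each for blocking by ∅:
  1. V2 ← V1 → V3 → V4 — V1:fork[open]; V3:chain[open] ⇒ active
  2. V2 → V3 → V4 — V3:chain[open] ⇒ active
Since the path V2 ← V1 → V3 → V4 is active, V2 and V4 are not d-separated given ∅.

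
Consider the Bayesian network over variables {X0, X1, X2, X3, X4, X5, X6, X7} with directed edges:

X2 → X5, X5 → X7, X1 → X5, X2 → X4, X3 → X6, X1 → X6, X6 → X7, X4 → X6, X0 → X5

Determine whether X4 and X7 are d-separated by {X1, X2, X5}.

No — X4 and X7 are not d-separated given {X1, X2, X5}.

There are 4 undirected paths between X4 and X7; checking each against the conditioning set {X1, X2, X5}:
Path 1: X4 ← X2 → X5 → X7
  X2 is a fork here and X2 is conditioned on, so the path is blocked at X2.
Path 2: X4 ← X2 → X5 ← X1 → X6 → X7
  X2 is a fork here and X2 is conditioned on, so the path is blocked at X2.
Path 3: X4 → X6 → X7
  X6 is a chain and X6 is not conditioned on — no node blocks this path, so it is active.
Path 4: X4 → X6 ← X1 → X5 → X7
  X6 is a collider here and neither X6 nor any of its descendants is conditioned on, so the collider stays closed — the path is blocked at X6.
At least one path is unblocked, so d-separation fails.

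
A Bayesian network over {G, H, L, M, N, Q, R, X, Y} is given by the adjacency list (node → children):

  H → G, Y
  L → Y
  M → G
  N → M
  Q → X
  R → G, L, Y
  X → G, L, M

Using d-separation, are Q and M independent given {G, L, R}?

We examine all 6 paths between Q and M:
Path 1: Q → X → G ← M
  X is a chain and X is not conditioned on; G is a collider and G is conditioned on, which opens it — no node blocks this path, so it is active.
Path 2: Q → X → M
  X is a chain and X is not conditioned on — no node blocks this path, so it is active.
Path 3: Q → X → L → Y ← H → G ← M
  L is a chain here and L is conditioned on, so the path is blocked at L.
Path 4: Q → X → L → Y ← R → G ← M
  L is a chain here and L is conditioned on, so the path is blocked at L.
Path 5: Q → X → L ← R → G ← M
  R is a fork here and R is conditioned on, so the path is blocked at R.
Path 6: Q → X → L ← R → Y ← H → G ← M
  R is a fork here and R is conditioned on, so the path is blocked at R.
Because an active path exists, Q and M are not d-separated.

No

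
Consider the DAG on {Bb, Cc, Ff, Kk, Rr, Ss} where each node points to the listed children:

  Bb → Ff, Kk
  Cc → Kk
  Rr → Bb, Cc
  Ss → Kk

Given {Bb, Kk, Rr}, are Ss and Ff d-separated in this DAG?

Yes

There are 2 undirected paths between Ss and Ff; checking each against the conditioning set {Bb, Kk, Rr}:
Path 1: Ss → Kk ← Cc ← Rr → Bb → Ff
  Rr is a fork here and Rr is conditioned on, so the path is blocked at Rr.
Path 2: Ss → Kk ← Bb → Ff
  Bb is a fork here and Bb is conditioned on, so the path is blocked at Bb.
All paths are blocked; Ss ⊥ Ff | {Bb, Kk, Rr} holds.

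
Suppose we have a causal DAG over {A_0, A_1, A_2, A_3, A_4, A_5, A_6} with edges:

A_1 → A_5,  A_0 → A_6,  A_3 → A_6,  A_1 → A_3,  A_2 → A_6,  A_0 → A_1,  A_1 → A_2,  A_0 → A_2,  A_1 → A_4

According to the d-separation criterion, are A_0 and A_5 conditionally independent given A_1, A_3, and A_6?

We examine all 5 paths between A_0 and A_5:
Path 1: A_0 → A_2 ← A_1 → A_5
  A_1 is a fork here and A_1 is conditioned on, so the path is blocked at A_1.
Path 2: A_0 → A_2 → A_6 ← A_3 ← A_1 → A_5
  A_3 is a chain here and A_3 is conditioned on, so the path is blocked at A_3.
Path 3: A_0 → A_1 → A_5
  A_1 is a chain here and A_1 is conditioned on, so the path is blocked at A_1.
Path 4: A_0 → A_6 ← A_2 ← A_1 → A_5
  A_1 is a fork here and A_1 is conditioned on, so the path is blocked at A_1.
Path 5: A_0 → A_6 ← A_3 ← A_1 → A_5
  A_3 is a chain here and A_3 is conditioned on, so the path is blocked at A_3.
All paths are blocked; A_0 ⊥ A_5 | {A_1, A_3, A_6} holds.

Yes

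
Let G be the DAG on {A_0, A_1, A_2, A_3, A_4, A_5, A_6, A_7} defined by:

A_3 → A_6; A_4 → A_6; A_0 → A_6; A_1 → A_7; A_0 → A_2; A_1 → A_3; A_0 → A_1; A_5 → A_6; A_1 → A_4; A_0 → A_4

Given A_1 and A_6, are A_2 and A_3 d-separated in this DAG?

No

Enumerating the 6 paths from A_2 to A_3 and testing each for blocking by {A_1, A_6}:
  1. A_2 ← A_0 → A_4 ← A_1 → A_3 — A_0:fork[open]; A_4:collider[open]; A_1:fork[blocks] ⇒ blocked
  2. A_2 ← A_0 → A_4 → A_6 ← A_3 — A_0:fork[open]; A_4:chain[open]; A_6:collider[open] ⇒ active
  3. A_2 ← A_0 → A_1 → A_4 → A_6 ← A_3 — A_0:fork[open]; A_1:chain[blocks]; A_4:chain[open]; A_6:collider[open] ⇒ blocked
  4. A_2 ← A_0 → A_1 → A_3 — A_0:fork[open]; A_1:chain[blocks] ⇒ blocked
  5. A_2 ← A_0 → A_6 ← A_4 ← A_1 → A_3 — A_0:fork[open]; A_6:collider[open]; A_4:chain[open]; A_1:fork[blocks] ⇒ blocked
  6. A_2 ← A_0 → A_6 ← A_3 — A_0:fork[open]; A_6:collider[open] ⇒ active
At least one path is unblocked, so d-separation fails.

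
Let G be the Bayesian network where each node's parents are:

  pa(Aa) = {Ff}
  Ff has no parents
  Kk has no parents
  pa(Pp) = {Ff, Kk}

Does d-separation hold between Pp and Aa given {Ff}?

Yes — Pp and Aa are d-separated given {Ff}.

There is one path between Pp and Aa:
Path 1: Pp ← Ff → Aa
  Ff is a fork here and Ff is conditioned on, so the path is blocked at Ff.
Every path is blocked, so Pp and Aa are d-separated given {Ff}.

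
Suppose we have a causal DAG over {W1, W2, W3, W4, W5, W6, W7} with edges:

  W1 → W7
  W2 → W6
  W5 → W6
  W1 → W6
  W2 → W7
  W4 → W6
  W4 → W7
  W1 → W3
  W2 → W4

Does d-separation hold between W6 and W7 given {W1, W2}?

We examine all 5 paths between W6 and W7:
Path 1: W6 ← W2 → W7
  W2 is a fork here and W2 is conditioned on, so the path is blocked at W2.
Path 2: W6 ← W2 → W4 → W7
  W2 is a fork here and W2 is conditioned on, so the path is blocked at W2.
Path 3: W6 ← W4 → W7
  W4 is a fork and W4 is not conditioned on — no node blocks this path, so it is active.
Path 4: W6 ← W4 ← W2 → W7
  W2 is a fork here and W2 is conditioned on, so the path is blocked at W2.
Path 5: W6 ← W1 → W7
  W1 is a fork here and W1 is conditioned on, so the path is blocked at W1.
Since the path W6 ← W4 → W7 is active, W6 and W7 are not d-separated given {W1, W2}.

No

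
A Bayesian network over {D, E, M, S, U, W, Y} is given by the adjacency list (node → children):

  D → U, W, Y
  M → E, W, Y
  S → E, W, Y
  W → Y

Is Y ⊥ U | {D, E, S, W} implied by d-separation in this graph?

We examine all 6 paths between Y and U:
Path 1: Y ← S → E ← M → W ← D → U
  S is a fork here and S is conditioned on, so the path is blocked at S.
Path 2: Y ← S → W ← D → U
  S is a fork here and S is conditioned on, so the path is blocked at S.
Path 3: Y ← M → E ← S → W ← D → U
  S is a fork here and S is conditioned on, so the path is blocked at S.
Path 4: Y ← M → W ← D → U
  D is a fork here and D is conditioned on, so the path is blocked at D.
Path 5: Y ← D → U
  D is a fork here and D is conditioned on, so the path is blocked at D.
Path 6: Y ← W ← D → U
  W is a chain here and W is conditioned on, so the path is blocked at W.
Every path is blocked, so Y and U are d-separated given {D, E, S, W}.

Yes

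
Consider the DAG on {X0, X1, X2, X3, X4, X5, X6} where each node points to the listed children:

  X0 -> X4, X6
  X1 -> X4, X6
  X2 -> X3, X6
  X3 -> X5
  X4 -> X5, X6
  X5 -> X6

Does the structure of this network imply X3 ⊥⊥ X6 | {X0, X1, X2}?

Enumerating the 5 paths from X3 to X6 and testing each for blocking by {X0, X1, X2}:
Path 1: X3 → X5 → X6
  X5 is a chain and X5 is not conditioned on — no node blocks this path, so it is active.
Path 2: X3 → X5 ← X4 ← X1 → X6
  X5 is a collider here and neither X5 nor any of its descendants is conditioned on, so the collider stays closed — the path is blocked at X5.
Path 3: X3 → X5 ← X4 ← X0 → X6
  X5 is a collider here and neither X5 nor any of its descendants is conditioned on, so the collider stays closed — the path is blocked at X5.
Path 4: X3 → X5 ← X4 → X6
  X5 is a collider here and neither X5 nor any of its descendants is conditioned on, so the collider stays closed — the path is blocked at X5.
Path 5: X3 ← X2 → X6
  X2 is a fork here and X2 is conditioned on, so the path is blocked at X2.
Because an active path exists, X3 and X6 are not d-separated.

No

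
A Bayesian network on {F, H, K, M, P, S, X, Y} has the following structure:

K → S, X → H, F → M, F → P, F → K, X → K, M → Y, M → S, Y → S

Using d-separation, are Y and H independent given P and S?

No

4 paths connect Y and H; each must be blocked for d-separation to hold:
Path 1: Y → S ← M ← F → K ← X → H
  S is a collider and S is conditioned on, which opens it; M is a chain and M is not conditioned on; F is a fork and F is not conditioned on; K is a collider and its descendant S is conditioned on, which opens it; X is a fork and X is not conditioned on — no node blocks this path, so it is active.
Path 2: Y → S ← K ← X → H
  S is a collider and S is conditioned on, which opens it; K is a chain and K is not conditioned on; X is a fork and X is not conditioned on — no node blocks this path, so it is active.
Path 3: Y ← M → S ← K ← X → H
  M is a fork and M is not conditioned on; S is a collider and S is conditioned on, which opens it; K is a chain and K is not conditioned on; X is a fork and X is not conditioned on — no node blocks this path, so it is active.
Path 4: Y ← M ← F → K ← X → H
  M is a chain and M is not conditioned on; F is a fork and F is not conditioned on; K is a collider and its descendant S is conditioned on, which opens it; X is a fork and X is not conditioned on — no node blocks this path, so it is active.
Because an active path exists, Y and H are not d-separated.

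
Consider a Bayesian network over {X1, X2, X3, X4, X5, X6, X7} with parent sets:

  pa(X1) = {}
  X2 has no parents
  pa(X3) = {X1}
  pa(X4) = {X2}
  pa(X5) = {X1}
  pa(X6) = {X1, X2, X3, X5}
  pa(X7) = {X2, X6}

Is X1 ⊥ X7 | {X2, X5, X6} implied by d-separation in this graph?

Yes

Enumerating the 6 paths from X1 to X7 and testing each for blocking by {X2, X5, X6}:
Path 1: X1 → X5 → X6 ← X2 → X7
  X5 is a chain here and X5 is conditioned on, so the path is blocked at X5.
Path 2: X1 → X5 → X6 → X7
  X5 is a chain here and X5 is conditioned on, so the path is blocked at X5.
Path 3: X1 → X6 ← X2 → X7
  X2 is a fork here and X2 is conditioned on, so the path is blocked at X2.
Path 4: X1 → X6 → X7
  X6 is a chain here and X6 is conditioned on, so the path is blocked at X6.
Path 5: X1 → X3 → X6 ← X2 → X7
  X2 is a fork here and X2 is conditioned on, so the path is blocked at X2.
Path 6: X1 → X3 → X6 → X7
  X6 is a chain here and X6 is conditioned on, so the path is blocked at X6.
Since every path is blocked, d-separation holds.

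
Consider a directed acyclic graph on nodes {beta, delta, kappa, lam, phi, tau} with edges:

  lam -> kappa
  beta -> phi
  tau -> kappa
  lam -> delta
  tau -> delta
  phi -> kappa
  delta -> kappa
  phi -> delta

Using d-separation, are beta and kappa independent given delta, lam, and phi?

Yes — beta and kappa are d-separated given {delta, lam, phi}.

There are 4 undirected paths between beta and kappa; checking each against the conditioning set {delta, lam, phi}:
Path 1: beta → phi → kappa
  phi is a chain here and phi is conditioned on, so the path is blocked at phi.
Path 2: beta → phi → delta ← lam → kappa
  phi is a chain here and phi is conditioned on, so the path is blocked at phi.
Path 3: beta → phi → delta → kappa
  phi is a chain here and phi is conditioned on, so the path is blocked at phi.
Path 4: beta → phi → delta ← tau → kappa
  phi is a chain here and phi is conditioned on, so the path is blocked at phi.
Since every path is blocked, d-separation holds.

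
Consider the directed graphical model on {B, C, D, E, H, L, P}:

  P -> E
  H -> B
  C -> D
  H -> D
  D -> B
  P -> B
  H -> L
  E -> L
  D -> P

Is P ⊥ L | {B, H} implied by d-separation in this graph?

We examine all 5 paths between P and L:
Path 1: P → B ← H → L
  H is a fork here and H is conditioned on, so the path is blocked at H.
Path 2: P → B ← D ← H → L
  H is a fork here and H is conditioned on, so the path is blocked at H.
Path 3: P ← D ← H → L
  H is a fork here and H is conditioned on, so the path is blocked at H.
Path 4: P ← D → B ← H → L
  H is a fork here and H is conditioned on, so the path is blocked at H.
Path 5: P → E → L
  E is a chain and E is not conditioned on — no node blocks this path, so it is active.
At least one path is unblocked, so d-separation fails.

No — P and L are not d-separated given {B, H}.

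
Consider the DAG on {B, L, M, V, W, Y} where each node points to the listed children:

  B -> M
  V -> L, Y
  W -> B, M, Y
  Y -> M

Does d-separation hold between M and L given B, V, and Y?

Yes — M and L are d-separated given {B, V, Y}.

There are 3 undirected paths between M and L; checking each against the conditioning set {B, V, Y}:
Path 1: M ← Y ← V → L
  Y is a chain here and Y is conditioned on, so the path is blocked at Y.
Path 2: M ← B ← W → Y ← V → L
  B is a chain here and B is conditioned on, so the path is blocked at B.
Path 3: M ← W → Y ← V → L
  V is a fork here and V is conditioned on, so the path is blocked at V.
Every path is blocked, so M and L are d-separated given {B, V, Y}.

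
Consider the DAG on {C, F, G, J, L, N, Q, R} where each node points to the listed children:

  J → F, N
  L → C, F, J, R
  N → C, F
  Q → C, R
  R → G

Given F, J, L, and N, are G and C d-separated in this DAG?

No — G and C are not d-separated given {F, J, L, N}.

Enumerating the 6 paths from G to C and testing each for blocking by {F, J, L, N}:
Path 1: G ← R ← Q → C
  R is a chain and R is not conditioned on; Q is a fork and Q is not conditioned on — no node blocks this path, so it is active.
Path 2: G ← R ← L → F ← N → C
  L is a fork here and L is conditioned on, so the path is blocked at L.
Path 3: G ← R ← L → F ← J → N → C
  L is a fork here and L is conditioned on, so the path is blocked at L.
Path 4: G ← R ← L → C
  L is a fork here and L is conditioned on, so the path is blocked at L.
Path 5: G ← R ← L → J → F ← N → C
  L is a fork here and L is conditioned on, so the path is blocked at L.
Path 6: G ← R ← L → J → N → C
  L is a fork here and L is conditioned on, so the path is blocked at L.
At least one path is unblocked, so d-separation fails.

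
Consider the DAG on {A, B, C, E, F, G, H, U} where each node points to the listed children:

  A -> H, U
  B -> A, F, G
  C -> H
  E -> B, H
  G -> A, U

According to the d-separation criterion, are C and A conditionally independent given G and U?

Yes

There are 4 undirected paths between C and A; checking each against the conditioning set {G, U}:
Path 1: C → H ← E → B → G → U ← A
  H is a collider here and neither H nor any of its descendants is conditioned on, so the collider stays closed — the path is blocked at H.
Path 2: C → H ← E → B → G → A
  H is a collider here and neither H nor any of its descendants is conditioned on, so the collider stays closed — the path is blocked at H.
Path 3: C → H ← E → B → A
  H is a collider here and neither H nor any of its descendants is conditioned on, so the collider stays closed — the path is blocked at H.
Path 4: C → H ← A
  H is a collider here and neither H nor any of its descendants is conditioned on, so the collider stays closed — the path is blocked at H.
Since every path is blocked, d-separation holds.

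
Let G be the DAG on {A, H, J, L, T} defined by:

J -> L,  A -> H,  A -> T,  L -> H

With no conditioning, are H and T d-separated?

The only undirected path from H to T is:
Path 1: H ← A → T
  A is a fork and A is not conditioned on — no node blocks this path, so it is active.
Since the path H ← A → T is active, H and T are not d-separated given ∅.

No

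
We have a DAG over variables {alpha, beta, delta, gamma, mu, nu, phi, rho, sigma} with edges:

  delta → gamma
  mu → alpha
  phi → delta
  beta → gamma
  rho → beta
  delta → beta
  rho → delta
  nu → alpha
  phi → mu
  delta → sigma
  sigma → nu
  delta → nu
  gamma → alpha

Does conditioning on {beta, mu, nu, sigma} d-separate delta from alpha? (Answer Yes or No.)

There are 6 undirected paths between delta and alpha; checking each against the conditioning set {beta, mu, nu, sigma}:
Path 1: delta → nu → alpha
  nu is a chain here and nu is conditioned on, so the path is blocked at nu.
Path 2: delta ← rho → beta → gamma → alpha
  beta is a chain here and beta is conditioned on, so the path is blocked at beta.
Path 3: delta → gamma → alpha
  gamma is a chain and gamma is not conditioned on — no node blocks this path, so it is active.
Path 4: delta → sigma → nu → alpha
  sigma is a chain here and sigma is conditioned on, so the path is blocked at sigma.
Path 5: delta → beta → gamma → alpha
  beta is a chain here and beta is conditioned on, so the path is blocked at beta.
Path 6: delta ← phi → mu → alpha
  mu is a chain here and mu is conditioned on, so the path is blocked at mu.
Since the path delta → gamma → alpha is active, delta and alpha are not d-separated given {beta, mu, nu, sigma}.

No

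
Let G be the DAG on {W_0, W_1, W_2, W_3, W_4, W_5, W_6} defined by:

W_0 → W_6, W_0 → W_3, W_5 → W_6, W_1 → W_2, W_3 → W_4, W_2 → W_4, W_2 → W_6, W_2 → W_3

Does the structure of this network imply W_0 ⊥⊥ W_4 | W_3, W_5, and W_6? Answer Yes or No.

Enumerating the 4 paths from W_0 to W_4 and testing each for blocking by {W_3, W_5, W_6}:
Path 1: W_0 → W_6 ← W_2 → W_4
  W_6 is a collider and W_6 is conditioned on, which opens it; W_2 is a fork and W_2 is not conditioned on — no node blocks this path, so it is active.
Path 2: W_0 → W_6 ← W_2 → W_3 → W_4
  W_3 is a chain here and W_3 is conditioned on, so the path is blocked at W_3.
Path 3: W_0 → W_3 ← W_2 → W_4
  W_3 is a collider and W_3 is conditioned on, which opens it; W_2 is a fork and W_2 is not conditioned on — no node blocks this path, so it is active.
Path 4: W_0 → W_3 → W_4
  W_3 is a chain here and W_3 is conditioned on, so the path is blocked at W_3.
At least one path is unblocked, so d-separation fails.

No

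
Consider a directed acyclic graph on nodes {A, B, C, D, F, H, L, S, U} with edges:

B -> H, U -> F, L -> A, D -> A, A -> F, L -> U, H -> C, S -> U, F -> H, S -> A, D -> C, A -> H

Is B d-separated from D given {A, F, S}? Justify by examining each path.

Yes

We examine all 5 paths between B and D:
  1. B → H ← F ← A ← D — H:collider[blocks]; F:chain[blocks]; A:chain[blocks] ⇒ blocked
  2. B → H ← F ← U ← L → A ← D — H:collider[blocks]; F:chain[blocks]; U:chain[open]; L:fork[open]; A:collider[open] ⇒ blocked
  3. B → H ← F ← U ← S → A ← D — H:collider[blocks]; F:chain[blocks]; U:chain[open]; S:fork[blocks]; A:collider[open] ⇒ blocked
  4. B → H → C ← D — H:chain[open]; C:collider[blocks] ⇒ blocked
  5. B → H ← A ← D — H:collider[blocks]; A:chain[blocks] ⇒ blocked
Every path is blocked, so B and D are d-separated given {A, F, S}.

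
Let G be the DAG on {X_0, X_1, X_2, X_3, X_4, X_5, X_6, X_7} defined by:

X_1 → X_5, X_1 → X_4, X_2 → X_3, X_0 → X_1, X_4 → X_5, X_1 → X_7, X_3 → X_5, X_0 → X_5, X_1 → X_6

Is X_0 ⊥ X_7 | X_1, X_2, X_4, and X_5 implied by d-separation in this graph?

Enumerating the 3 paths from X_0 to X_7 and testing each for blocking by {X_1, X_2, X_4, X_5}:
  1. X_0 → X_5 ← X_1 → X_7 — X_5:collider[open]; X_1:fork[blocks] ⇒ blocked
  2. X_0 → X_5 ← X_4 ← X_1 → X_7 — X_5:collider[open]; X_4:chain[blocks]; X_1:fork[blocks] ⇒ blocked
  3. X_0 → X_1 → X_7 — X_1:chain[blocks] ⇒ blocked
All paths are blocked; X_0 ⊥ X_7 | {X_1, X_2, X_4, X_5} holds.

Yes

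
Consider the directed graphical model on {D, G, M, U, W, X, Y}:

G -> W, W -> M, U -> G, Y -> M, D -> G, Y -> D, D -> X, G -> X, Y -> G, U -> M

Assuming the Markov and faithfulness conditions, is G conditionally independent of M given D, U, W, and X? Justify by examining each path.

There are 5 undirected paths between G and M; checking each against the conditioning set {D, U, W, X}:
Path 1: G → X ← D ← Y → M
  D is a chain here and D is conditioned on, so the path is blocked at D.
Path 2: G ← U → M
  U is a fork here and U is conditioned on, so the path is blocked at U.
Path 3: G ← D ← Y → M
  D is a chain here and D is conditioned on, so the path is blocked at D.
Path 4: G → W → M
  W is a chain here and W is conditioned on, so the path is blocked at W.
Path 5: G ← Y → M
  Y is a fork and Y is not conditioned on — no node blocks this path, so it is active.
At least one path is unblocked, so d-separation fails.

No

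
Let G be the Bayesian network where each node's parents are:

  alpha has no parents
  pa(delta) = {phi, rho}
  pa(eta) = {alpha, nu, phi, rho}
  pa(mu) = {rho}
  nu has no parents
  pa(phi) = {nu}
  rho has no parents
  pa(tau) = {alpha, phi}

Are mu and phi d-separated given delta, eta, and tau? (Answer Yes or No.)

No

There are 4 undirected paths between mu and phi; checking each against the conditioning set {delta, eta, tau}:
  1. mu ← rho → delta ← phi — rho:fork[open]; delta:collider[open] ⇒ active
  2. mu ← rho → eta ← alpha → tau ← phi — rho:fork[open]; eta:collider[open]; alpha:fork[open]; tau:collider[open] ⇒ active
  3. mu ← rho → eta ← phi — rho:fork[open]; eta:collider[open] ⇒ active
  4. mu ← rho → eta ← nu → phi — rho:fork[open]; eta:collider[open]; nu:fork[open] ⇒ active
Since the path mu ← rho → delta ← phi is active, mu and phi are not d-separated given {delta, eta, tau}.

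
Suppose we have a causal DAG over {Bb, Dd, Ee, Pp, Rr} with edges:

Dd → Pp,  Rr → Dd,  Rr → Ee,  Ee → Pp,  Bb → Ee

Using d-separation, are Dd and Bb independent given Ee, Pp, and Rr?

2 paths connect Dd and Bb; each must be blocked for d-separation to hold:
Path 1: Dd ← Rr → Ee ← Bb
  Rr is a fork here and Rr is conditioned on, so the path is blocked at Rr.
Path 2: Dd → Pp ← Ee ← Bb
  Ee is a chain here and Ee is conditioned on, so the path is blocked at Ee.
Since every path is blocked, d-separation holds.

Yes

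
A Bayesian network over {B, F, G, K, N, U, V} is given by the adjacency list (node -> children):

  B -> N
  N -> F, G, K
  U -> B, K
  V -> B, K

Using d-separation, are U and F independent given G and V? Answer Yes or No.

No

We examine all 4 paths between U and F:
Path 1: U → B → N → F
  B is a chain and B is not conditioned on; N is a chain and N is not conditioned on — no node blocks this path, so it is active.
Path 2: U → B ← V → K ← N → F
  V is a fork here and V is conditioned on, so the path is blocked at V.
Path 3: U → K ← N → F
  K is a collider here and neither K nor any of its descendants is conditioned on, so the collider stays closed — the path is blocked at K.
Path 4: U → K ← V → B → N → F
  K is a collider here and neither K nor any of its descendants is conditioned on, so the collider stays closed — the path is blocked at K.
At least one path is unblocked, so d-separation fails.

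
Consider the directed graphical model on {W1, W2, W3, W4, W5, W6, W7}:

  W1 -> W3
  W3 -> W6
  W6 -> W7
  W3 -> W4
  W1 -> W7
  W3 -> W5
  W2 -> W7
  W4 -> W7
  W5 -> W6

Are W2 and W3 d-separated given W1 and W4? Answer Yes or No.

Yes

Enumerating the 4 paths from W2 to W3 and testing each for blocking by {W1, W4}:
  1. W2 → W7 ← W1 → W3 — W7:collider[blocks]; W1:fork[blocks] ⇒ blocked
  2. W2 → W7 ← W4 ← W3 — W7:collider[blocks]; W4:chain[blocks] ⇒ blocked
  3. W2 → W7 ← W6 ← W5 ← W3 — W7:collider[blocks]; W6:chain[open]; W5:chain[open] ⇒ blocked
  4. W2 → W7 ← W6 ← W3 — W7:collider[blocks]; W6:chain[open] ⇒ blocked
Since every path is blocked, d-separation holds.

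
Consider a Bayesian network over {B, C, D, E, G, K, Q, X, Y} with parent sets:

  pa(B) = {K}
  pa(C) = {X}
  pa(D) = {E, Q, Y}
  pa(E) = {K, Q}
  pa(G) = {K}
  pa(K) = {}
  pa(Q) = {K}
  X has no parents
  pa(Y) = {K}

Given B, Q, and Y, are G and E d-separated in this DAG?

No

5 paths connect G and E; each must be blocked for d-separation to hold:
Path 1: G ← K → Q → D ← E
  Q is a chain here and Q is conditioned on, so the path is blocked at Q.
Path 2: G ← K → Q → E
  Q is a chain here and Q is conditioned on, so the path is blocked at Q.
Path 3: G ← K → Y → D ← Q → E
  Y is a chain here and Y is conditioned on, so the path is blocked at Y.
Path 4: G ← K → Y → D ← E
  Y is a chain here and Y is conditioned on, so the path is blocked at Y.
Path 5: G ← K → E
  K is a fork and K is not conditioned on — no node blocks this path, so it is active.
Because an active path exists, G and E are not d-separated.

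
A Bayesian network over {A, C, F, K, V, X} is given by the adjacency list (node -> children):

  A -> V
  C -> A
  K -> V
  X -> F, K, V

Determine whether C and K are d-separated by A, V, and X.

We examine all 2 paths between C and K:
Path 1: C → A → V ← K
  A is a chain here and A is conditioned on, so the path is blocked at A.
Path 2: C → A → V ← X → K
  A is a chain here and A is conditioned on, so the path is blocked at A.
All paths are blocked; C ⊥ K | {A, V, X} holds.

Yes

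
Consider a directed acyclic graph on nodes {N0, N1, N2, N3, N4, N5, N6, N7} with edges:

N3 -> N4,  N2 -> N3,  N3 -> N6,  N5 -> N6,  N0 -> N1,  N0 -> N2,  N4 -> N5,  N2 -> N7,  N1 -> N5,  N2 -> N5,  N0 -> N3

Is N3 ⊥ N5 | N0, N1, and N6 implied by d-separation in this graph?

No

We examine all 6 paths between N3 and N5:
Path 1: N3 → N6 ← N5
  N6 is a collider and N6 is conditioned on, which opens it — no node blocks this path, so it is active.
Path 2: N3 ← N0 → N2 → N5
  N0 is a fork here and N0 is conditioned on, so the path is blocked at N0.
Path 3: N3 ← N0 → N1 → N5
  N0 is a fork here and N0 is conditioned on, so the path is blocked at N0.
Path 4: N3 → N4 → N5
  N4 is a chain and N4 is not conditioned on — no node blocks this path, so it is active.
Path 5: N3 ← N2 → N5
  N2 is a fork and N2 is not conditioned on — no node blocks this path, so it is active.
Path 6: N3 ← N2 ← N0 → N1 → N5
  N0 is a fork here and N0 is conditioned on, so the path is blocked at N0.
Since the path N3 → N6 ← N5 is active, N3 and N5 are not d-separated given {N0, N1, N6}.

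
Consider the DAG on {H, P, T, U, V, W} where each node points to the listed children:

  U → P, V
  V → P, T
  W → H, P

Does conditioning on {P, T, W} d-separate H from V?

Yes

2 paths connect H and V; each must be blocked for d-separation to hold:
Path 1: H ← W → P ← U → V
  W is a fork here and W is conditioned on, so the path is blocked at W.
Path 2: H ← W → P ← V
  W is a fork here and W is conditioned on, so the path is blocked at W.
Since every path is blocked, d-separation holds.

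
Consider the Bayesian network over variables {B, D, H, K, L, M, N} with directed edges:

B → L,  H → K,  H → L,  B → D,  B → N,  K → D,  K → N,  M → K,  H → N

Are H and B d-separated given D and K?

Yes

We examine all 5 paths between H and B:
Path 1: H → K → N ← B
  K is a chain here and K is conditioned on, so the path is blocked at K.
Path 2: H → K → D ← B
  K is a chain here and K is conditioned on, so the path is blocked at K.
Path 3: H → L ← B
  L is a collider here and neither L nor any of its descendants is conditioned on, so the collider stays closed — the path is blocked at L.
Path 4: H → N ← B
  N is a collider here and neither N nor any of its descendants is conditioned on, so the collider stays closed — the path is blocked at N.
Path 5: H → N ← K → D ← B
  N is a collider here and neither N nor any of its descendants is conditioned on, so the collider stays closed — the path is blocked at N.
Since every path is blocked, d-separation holds.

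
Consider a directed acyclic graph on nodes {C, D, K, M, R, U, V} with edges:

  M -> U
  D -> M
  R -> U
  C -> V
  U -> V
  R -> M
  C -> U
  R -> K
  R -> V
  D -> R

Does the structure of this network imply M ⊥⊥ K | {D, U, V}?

We examine all 5 paths between M and K:
Path 1: M ← R → K
  R is a fork and R is not conditioned on — no node blocks this path, so it is active.
Path 2: M → U ← R → K
  U is a collider and U is conditioned on, which opens it; R is a fork and R is not conditioned on — no node blocks this path, so it is active.
Path 3: M → U ← C → V ← R → K
  U is a collider and U is conditioned on, which opens it; C is a fork and C is not conditioned on; V is a collider and V is conditioned on, which opens it; R is a fork and R is not conditioned on — no node blocks this path, so it is active.
Path 4: M → U → V ← R → K
  U is a chain here and U is conditioned on, so the path is blocked at U.
Path 5: M ← D → R → K
  D is a fork here and D is conditioned on, so the path is blocked at D.
At least one path is unblocked, so d-separation fails.

No — M and K are not d-separated given {D, U, V}.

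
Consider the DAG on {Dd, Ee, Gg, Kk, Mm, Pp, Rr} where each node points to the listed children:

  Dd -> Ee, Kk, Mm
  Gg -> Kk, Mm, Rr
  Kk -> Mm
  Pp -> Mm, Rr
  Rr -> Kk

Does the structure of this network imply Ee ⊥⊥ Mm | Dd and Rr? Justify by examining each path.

6 paths connect Ee and Mm; each must be blocked for d-separation to hold:
Path 1: Ee ← Dd → Mm
  Dd is a fork here and Dd is conditioned on, so the path is blocked at Dd.
Path 2: Ee ← Dd → Kk → Mm
  Dd is a fork here and Dd is conditioned on, so the path is blocked at Dd.
Path 3: Ee ← Dd → Kk ← Rr ← Pp → Mm
  Dd is a fork here and Dd is conditioned on, so the path is blocked at Dd.
Path 4: Ee ← Dd → Kk ← Rr ← Gg → Mm
  Dd is a fork here and Dd is conditioned on, so the path is blocked at Dd.
Path 5: Ee ← Dd → Kk ← Gg → Mm
  Dd is a fork here and Dd is conditioned on, so the path is blocked at Dd.
Path 6: Ee ← Dd → Kk ← Gg → Rr ← Pp → Mm
  Dd is a fork here and Dd is conditioned on, so the path is blocked at Dd.
All paths are blocked; Ee ⊥ Mm | {Dd, Rr} holds.

Yes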